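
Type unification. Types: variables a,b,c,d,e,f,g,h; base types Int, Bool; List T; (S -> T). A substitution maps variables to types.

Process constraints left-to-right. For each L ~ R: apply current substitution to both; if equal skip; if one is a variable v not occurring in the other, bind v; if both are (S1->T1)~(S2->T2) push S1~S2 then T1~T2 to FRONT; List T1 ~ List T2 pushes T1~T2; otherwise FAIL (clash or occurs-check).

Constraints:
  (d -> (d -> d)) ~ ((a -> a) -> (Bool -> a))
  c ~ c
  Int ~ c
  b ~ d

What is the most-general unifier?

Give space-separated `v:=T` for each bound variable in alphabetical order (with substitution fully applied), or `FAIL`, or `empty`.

step 1: unify (d -> (d -> d)) ~ ((a -> a) -> (Bool -> a))  [subst: {-} | 3 pending]
  -> decompose arrow: push d~(a -> a), (d -> d)~(Bool -> a)
step 2: unify d ~ (a -> a)  [subst: {-} | 4 pending]
  bind d := (a -> a)
step 3: unify ((a -> a) -> (a -> a)) ~ (Bool -> a)  [subst: {d:=(a -> a)} | 3 pending]
  -> decompose arrow: push (a -> a)~Bool, (a -> a)~a
step 4: unify (a -> a) ~ Bool  [subst: {d:=(a -> a)} | 4 pending]
  clash: (a -> a) vs Bool

Answer: FAIL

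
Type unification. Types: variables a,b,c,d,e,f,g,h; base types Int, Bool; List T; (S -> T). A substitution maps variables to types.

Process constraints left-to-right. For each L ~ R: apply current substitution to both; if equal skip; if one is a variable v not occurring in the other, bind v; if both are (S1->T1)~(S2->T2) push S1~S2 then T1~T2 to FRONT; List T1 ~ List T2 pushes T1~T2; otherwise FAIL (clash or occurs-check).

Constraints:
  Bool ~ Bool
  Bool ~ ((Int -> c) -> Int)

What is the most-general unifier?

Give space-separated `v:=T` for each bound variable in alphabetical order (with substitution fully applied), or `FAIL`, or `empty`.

Answer: FAIL

Derivation:
step 1: unify Bool ~ Bool  [subst: {-} | 1 pending]
  -> identical, skip
step 2: unify Bool ~ ((Int -> c) -> Int)  [subst: {-} | 0 pending]
  clash: Bool vs ((Int -> c) -> Int)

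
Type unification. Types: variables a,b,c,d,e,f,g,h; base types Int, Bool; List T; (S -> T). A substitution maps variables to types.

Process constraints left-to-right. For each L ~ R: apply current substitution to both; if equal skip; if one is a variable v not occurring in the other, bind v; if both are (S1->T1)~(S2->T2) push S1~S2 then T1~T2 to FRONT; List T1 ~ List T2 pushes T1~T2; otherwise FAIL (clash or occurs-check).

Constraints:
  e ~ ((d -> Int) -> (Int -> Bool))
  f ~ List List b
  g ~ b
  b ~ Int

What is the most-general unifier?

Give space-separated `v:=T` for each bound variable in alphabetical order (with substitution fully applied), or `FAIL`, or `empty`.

step 1: unify e ~ ((d -> Int) -> (Int -> Bool))  [subst: {-} | 3 pending]
  bind e := ((d -> Int) -> (Int -> Bool))
step 2: unify f ~ List List b  [subst: {e:=((d -> Int) -> (Int -> Bool))} | 2 pending]
  bind f := List List b
step 3: unify g ~ b  [subst: {e:=((d -> Int) -> (Int -> Bool)), f:=List List b} | 1 pending]
  bind g := b
step 4: unify b ~ Int  [subst: {e:=((d -> Int) -> (Int -> Bool)), f:=List List b, g:=b} | 0 pending]
  bind b := Int

Answer: b:=Int e:=((d -> Int) -> (Int -> Bool)) f:=List List Int g:=Int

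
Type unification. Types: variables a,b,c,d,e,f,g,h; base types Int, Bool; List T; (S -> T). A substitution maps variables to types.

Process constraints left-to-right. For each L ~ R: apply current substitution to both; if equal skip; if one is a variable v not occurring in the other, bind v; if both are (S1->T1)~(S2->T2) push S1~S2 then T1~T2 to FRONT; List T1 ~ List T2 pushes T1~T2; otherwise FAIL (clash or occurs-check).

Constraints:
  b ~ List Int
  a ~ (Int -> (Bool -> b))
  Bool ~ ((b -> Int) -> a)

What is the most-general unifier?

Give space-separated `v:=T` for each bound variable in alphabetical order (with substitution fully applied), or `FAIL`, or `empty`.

step 1: unify b ~ List Int  [subst: {-} | 2 pending]
  bind b := List Int
step 2: unify a ~ (Int -> (Bool -> List Int))  [subst: {b:=List Int} | 1 pending]
  bind a := (Int -> (Bool -> List Int))
step 3: unify Bool ~ ((List Int -> Int) -> (Int -> (Bool -> List Int)))  [subst: {b:=List Int, a:=(Int -> (Bool -> List Int))} | 0 pending]
  clash: Bool vs ((List Int -> Int) -> (Int -> (Bool -> List Int)))

Answer: FAIL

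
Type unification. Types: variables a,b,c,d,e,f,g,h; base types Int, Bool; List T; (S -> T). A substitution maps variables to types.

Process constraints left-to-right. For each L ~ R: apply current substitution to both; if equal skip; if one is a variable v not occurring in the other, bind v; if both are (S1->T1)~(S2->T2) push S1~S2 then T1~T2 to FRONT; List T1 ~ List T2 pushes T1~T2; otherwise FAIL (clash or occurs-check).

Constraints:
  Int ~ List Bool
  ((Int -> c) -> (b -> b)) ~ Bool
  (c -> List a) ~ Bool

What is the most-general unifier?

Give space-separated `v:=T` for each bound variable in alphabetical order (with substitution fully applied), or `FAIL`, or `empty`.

Answer: FAIL

Derivation:
step 1: unify Int ~ List Bool  [subst: {-} | 2 pending]
  clash: Int vs List Bool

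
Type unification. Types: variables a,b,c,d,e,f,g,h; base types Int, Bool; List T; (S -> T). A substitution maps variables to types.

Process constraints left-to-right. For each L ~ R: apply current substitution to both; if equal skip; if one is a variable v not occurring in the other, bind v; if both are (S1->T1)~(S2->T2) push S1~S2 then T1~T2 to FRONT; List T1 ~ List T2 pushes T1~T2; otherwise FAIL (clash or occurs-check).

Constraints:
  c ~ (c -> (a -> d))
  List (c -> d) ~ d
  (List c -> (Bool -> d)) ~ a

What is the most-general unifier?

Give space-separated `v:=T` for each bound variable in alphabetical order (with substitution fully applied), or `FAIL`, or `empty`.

Answer: FAIL

Derivation:
step 1: unify c ~ (c -> (a -> d))  [subst: {-} | 2 pending]
  occurs-check fail: c in (c -> (a -> d))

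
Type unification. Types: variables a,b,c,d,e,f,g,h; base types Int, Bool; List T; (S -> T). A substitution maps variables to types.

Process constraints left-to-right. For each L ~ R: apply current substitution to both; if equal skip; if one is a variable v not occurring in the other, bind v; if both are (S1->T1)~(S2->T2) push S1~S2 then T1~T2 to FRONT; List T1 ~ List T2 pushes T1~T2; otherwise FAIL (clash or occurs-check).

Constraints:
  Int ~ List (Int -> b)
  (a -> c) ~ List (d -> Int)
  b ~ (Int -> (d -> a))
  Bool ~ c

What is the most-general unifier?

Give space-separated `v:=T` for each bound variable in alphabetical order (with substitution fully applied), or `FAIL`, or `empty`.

Answer: FAIL

Derivation:
step 1: unify Int ~ List (Int -> b)  [subst: {-} | 3 pending]
  clash: Int vs List (Int -> b)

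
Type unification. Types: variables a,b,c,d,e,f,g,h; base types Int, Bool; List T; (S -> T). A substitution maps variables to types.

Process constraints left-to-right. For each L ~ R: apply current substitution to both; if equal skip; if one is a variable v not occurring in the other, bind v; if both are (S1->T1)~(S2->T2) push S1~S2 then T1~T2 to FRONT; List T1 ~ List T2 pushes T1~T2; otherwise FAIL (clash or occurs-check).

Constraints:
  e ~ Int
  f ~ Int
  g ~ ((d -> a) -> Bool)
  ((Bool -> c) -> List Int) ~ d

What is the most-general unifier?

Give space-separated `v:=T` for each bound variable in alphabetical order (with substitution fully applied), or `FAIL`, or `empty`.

Answer: d:=((Bool -> c) -> List Int) e:=Int f:=Int g:=((((Bool -> c) -> List Int) -> a) -> Bool)

Derivation:
step 1: unify e ~ Int  [subst: {-} | 3 pending]
  bind e := Int
step 2: unify f ~ Int  [subst: {e:=Int} | 2 pending]
  bind f := Int
step 3: unify g ~ ((d -> a) -> Bool)  [subst: {e:=Int, f:=Int} | 1 pending]
  bind g := ((d -> a) -> Bool)
step 4: unify ((Bool -> c) -> List Int) ~ d  [subst: {e:=Int, f:=Int, g:=((d -> a) -> Bool)} | 0 pending]
  bind d := ((Bool -> c) -> List Int)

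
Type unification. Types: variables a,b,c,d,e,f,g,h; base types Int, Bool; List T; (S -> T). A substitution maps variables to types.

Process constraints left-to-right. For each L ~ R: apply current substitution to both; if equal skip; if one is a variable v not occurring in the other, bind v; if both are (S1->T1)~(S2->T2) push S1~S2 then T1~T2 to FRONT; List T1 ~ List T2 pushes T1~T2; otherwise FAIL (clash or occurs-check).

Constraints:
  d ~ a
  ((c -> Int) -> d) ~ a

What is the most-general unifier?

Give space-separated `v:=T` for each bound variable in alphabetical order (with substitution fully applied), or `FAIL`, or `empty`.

step 1: unify d ~ a  [subst: {-} | 1 pending]
  bind d := a
step 2: unify ((c -> Int) -> a) ~ a  [subst: {d:=a} | 0 pending]
  occurs-check fail

Answer: FAIL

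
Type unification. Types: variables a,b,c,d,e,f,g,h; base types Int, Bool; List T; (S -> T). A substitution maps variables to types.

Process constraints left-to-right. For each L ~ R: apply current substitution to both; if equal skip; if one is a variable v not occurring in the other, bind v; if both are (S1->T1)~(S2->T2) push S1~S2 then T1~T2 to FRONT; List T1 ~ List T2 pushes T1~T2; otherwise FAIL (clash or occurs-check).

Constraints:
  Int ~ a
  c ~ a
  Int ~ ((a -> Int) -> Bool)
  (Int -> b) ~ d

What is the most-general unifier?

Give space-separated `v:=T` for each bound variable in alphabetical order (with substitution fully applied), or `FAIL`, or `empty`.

step 1: unify Int ~ a  [subst: {-} | 3 pending]
  bind a := Int
step 2: unify c ~ Int  [subst: {a:=Int} | 2 pending]
  bind c := Int
step 3: unify Int ~ ((Int -> Int) -> Bool)  [subst: {a:=Int, c:=Int} | 1 pending]
  clash: Int vs ((Int -> Int) -> Bool)

Answer: FAIL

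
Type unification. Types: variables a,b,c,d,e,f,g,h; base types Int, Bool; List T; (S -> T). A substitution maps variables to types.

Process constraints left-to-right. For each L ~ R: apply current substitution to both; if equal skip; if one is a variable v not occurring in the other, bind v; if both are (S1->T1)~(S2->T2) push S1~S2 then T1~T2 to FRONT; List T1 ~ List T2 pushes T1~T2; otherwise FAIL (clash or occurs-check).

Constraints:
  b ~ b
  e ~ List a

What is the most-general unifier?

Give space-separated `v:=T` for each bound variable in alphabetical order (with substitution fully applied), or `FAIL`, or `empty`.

Answer: e:=List a

Derivation:
step 1: unify b ~ b  [subst: {-} | 1 pending]
  -> identical, skip
step 2: unify e ~ List a  [subst: {-} | 0 pending]
  bind e := List a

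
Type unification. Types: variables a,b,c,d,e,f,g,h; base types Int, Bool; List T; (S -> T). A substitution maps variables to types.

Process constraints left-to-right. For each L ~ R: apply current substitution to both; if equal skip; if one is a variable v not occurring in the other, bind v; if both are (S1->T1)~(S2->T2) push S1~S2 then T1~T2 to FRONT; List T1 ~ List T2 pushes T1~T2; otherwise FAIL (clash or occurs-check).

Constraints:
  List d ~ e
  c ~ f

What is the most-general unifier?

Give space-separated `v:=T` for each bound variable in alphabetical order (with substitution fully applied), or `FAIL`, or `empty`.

Answer: c:=f e:=List d

Derivation:
step 1: unify List d ~ e  [subst: {-} | 1 pending]
  bind e := List d
step 2: unify c ~ f  [subst: {e:=List d} | 0 pending]
  bind c := f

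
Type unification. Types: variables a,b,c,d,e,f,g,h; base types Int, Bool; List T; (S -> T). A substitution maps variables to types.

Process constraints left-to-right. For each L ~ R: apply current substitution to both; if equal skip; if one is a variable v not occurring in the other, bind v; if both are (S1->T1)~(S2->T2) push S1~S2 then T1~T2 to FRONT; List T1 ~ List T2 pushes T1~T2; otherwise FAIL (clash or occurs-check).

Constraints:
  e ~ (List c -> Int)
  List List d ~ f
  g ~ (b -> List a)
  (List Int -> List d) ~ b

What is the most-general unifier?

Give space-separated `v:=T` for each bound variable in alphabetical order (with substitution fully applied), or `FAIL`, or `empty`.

Answer: b:=(List Int -> List d) e:=(List c -> Int) f:=List List d g:=((List Int -> List d) -> List a)

Derivation:
step 1: unify e ~ (List c -> Int)  [subst: {-} | 3 pending]
  bind e := (List c -> Int)
step 2: unify List List d ~ f  [subst: {e:=(List c -> Int)} | 2 pending]
  bind f := List List d
step 3: unify g ~ (b -> List a)  [subst: {e:=(List c -> Int), f:=List List d} | 1 pending]
  bind g := (b -> List a)
step 4: unify (List Int -> List d) ~ b  [subst: {e:=(List c -> Int), f:=List List d, g:=(b -> List a)} | 0 pending]
  bind b := (List Int -> List d)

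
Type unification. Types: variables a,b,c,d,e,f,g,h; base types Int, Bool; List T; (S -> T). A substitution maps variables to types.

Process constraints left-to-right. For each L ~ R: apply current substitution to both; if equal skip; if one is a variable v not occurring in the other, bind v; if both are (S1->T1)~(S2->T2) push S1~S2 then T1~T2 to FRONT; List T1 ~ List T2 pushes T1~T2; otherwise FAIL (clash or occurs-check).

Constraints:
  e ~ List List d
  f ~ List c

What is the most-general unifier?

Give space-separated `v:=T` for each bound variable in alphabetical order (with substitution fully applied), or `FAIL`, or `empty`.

step 1: unify e ~ List List d  [subst: {-} | 1 pending]
  bind e := List List d
step 2: unify f ~ List c  [subst: {e:=List List d} | 0 pending]
  bind f := List c

Answer: e:=List List d f:=List c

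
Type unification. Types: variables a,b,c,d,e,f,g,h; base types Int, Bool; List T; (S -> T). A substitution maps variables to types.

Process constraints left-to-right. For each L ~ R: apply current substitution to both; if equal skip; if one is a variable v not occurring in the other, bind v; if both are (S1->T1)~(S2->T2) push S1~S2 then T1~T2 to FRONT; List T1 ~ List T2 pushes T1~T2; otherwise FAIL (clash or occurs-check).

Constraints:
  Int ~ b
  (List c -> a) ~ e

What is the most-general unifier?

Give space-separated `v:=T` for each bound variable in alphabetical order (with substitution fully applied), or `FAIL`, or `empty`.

step 1: unify Int ~ b  [subst: {-} | 1 pending]
  bind b := Int
step 2: unify (List c -> a) ~ e  [subst: {b:=Int} | 0 pending]
  bind e := (List c -> a)

Answer: b:=Int e:=(List c -> a)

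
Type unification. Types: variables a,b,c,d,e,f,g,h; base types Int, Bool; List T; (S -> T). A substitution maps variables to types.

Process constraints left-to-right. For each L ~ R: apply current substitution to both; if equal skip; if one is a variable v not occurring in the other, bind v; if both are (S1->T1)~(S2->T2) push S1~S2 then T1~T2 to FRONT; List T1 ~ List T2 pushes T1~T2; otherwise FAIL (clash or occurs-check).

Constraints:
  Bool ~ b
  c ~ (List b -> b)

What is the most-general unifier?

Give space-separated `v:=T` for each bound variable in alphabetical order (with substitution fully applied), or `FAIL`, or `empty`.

Answer: b:=Bool c:=(List Bool -> Bool)

Derivation:
step 1: unify Bool ~ b  [subst: {-} | 1 pending]
  bind b := Bool
step 2: unify c ~ (List Bool -> Bool)  [subst: {b:=Bool} | 0 pending]
  bind c := (List Bool -> Bool)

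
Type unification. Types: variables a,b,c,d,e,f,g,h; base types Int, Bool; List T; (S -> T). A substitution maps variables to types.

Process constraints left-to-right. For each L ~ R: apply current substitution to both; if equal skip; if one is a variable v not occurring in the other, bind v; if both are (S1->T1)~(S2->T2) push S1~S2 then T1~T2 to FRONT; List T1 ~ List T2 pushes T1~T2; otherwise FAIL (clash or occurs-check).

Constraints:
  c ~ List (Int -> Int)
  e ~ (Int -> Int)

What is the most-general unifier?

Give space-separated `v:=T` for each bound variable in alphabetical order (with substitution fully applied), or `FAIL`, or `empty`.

step 1: unify c ~ List (Int -> Int)  [subst: {-} | 1 pending]
  bind c := List (Int -> Int)
step 2: unify e ~ (Int -> Int)  [subst: {c:=List (Int -> Int)} | 0 pending]
  bind e := (Int -> Int)

Answer: c:=List (Int -> Int) e:=(Int -> Int)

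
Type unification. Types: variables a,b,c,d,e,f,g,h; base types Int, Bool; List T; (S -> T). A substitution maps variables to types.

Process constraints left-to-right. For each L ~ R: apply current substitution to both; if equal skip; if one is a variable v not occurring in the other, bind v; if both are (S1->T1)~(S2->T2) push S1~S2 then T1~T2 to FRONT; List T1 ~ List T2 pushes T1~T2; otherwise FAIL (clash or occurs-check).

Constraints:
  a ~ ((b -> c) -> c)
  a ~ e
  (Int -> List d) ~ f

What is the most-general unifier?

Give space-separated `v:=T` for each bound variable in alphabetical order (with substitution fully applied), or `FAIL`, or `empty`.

step 1: unify a ~ ((b -> c) -> c)  [subst: {-} | 2 pending]
  bind a := ((b -> c) -> c)
step 2: unify ((b -> c) -> c) ~ e  [subst: {a:=((b -> c) -> c)} | 1 pending]
  bind e := ((b -> c) -> c)
step 3: unify (Int -> List d) ~ f  [subst: {a:=((b -> c) -> c), e:=((b -> c) -> c)} | 0 pending]
  bind f := (Int -> List d)

Answer: a:=((b -> c) -> c) e:=((b -> c) -> c) f:=(Int -> List d)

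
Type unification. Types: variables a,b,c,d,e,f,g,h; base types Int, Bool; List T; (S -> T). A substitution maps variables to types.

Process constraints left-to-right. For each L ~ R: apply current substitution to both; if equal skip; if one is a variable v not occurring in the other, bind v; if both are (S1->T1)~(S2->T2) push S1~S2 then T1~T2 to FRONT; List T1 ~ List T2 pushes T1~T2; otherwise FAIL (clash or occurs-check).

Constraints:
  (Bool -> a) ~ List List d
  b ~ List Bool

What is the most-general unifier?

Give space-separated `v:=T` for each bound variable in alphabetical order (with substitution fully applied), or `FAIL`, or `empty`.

Answer: FAIL

Derivation:
step 1: unify (Bool -> a) ~ List List d  [subst: {-} | 1 pending]
  clash: (Bool -> a) vs List List d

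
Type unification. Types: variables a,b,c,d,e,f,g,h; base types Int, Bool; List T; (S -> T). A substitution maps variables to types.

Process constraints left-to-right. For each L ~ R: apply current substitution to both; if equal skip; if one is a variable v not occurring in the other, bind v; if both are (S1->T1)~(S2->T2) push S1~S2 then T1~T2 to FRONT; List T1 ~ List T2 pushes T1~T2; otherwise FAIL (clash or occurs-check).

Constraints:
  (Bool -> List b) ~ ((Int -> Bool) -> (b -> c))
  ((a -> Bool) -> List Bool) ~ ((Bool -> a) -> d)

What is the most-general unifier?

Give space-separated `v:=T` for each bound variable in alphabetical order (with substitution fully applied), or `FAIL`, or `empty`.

step 1: unify (Bool -> List b) ~ ((Int -> Bool) -> (b -> c))  [subst: {-} | 1 pending]
  -> decompose arrow: push Bool~(Int -> Bool), List b~(b -> c)
step 2: unify Bool ~ (Int -> Bool)  [subst: {-} | 2 pending]
  clash: Bool vs (Int -> Bool)

Answer: FAIL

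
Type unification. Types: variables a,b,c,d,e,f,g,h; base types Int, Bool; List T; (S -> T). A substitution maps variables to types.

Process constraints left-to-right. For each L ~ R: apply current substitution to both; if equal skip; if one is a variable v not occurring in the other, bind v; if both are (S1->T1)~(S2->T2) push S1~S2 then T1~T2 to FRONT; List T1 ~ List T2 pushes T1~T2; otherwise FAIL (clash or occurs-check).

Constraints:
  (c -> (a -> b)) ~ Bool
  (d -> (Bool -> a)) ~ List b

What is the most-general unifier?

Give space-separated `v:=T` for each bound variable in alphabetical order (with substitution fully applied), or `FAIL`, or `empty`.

step 1: unify (c -> (a -> b)) ~ Bool  [subst: {-} | 1 pending]
  clash: (c -> (a -> b)) vs Bool

Answer: FAIL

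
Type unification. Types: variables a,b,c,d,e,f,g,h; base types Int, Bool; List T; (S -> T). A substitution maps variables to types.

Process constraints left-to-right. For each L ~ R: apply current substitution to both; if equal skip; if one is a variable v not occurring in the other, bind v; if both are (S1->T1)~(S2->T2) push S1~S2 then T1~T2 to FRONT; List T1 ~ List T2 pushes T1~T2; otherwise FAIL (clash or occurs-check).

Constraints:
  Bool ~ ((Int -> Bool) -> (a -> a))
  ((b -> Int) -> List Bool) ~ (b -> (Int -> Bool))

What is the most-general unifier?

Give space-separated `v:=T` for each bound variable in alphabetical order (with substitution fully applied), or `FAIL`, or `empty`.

step 1: unify Bool ~ ((Int -> Bool) -> (a -> a))  [subst: {-} | 1 pending]
  clash: Bool vs ((Int -> Bool) -> (a -> a))

Answer: FAIL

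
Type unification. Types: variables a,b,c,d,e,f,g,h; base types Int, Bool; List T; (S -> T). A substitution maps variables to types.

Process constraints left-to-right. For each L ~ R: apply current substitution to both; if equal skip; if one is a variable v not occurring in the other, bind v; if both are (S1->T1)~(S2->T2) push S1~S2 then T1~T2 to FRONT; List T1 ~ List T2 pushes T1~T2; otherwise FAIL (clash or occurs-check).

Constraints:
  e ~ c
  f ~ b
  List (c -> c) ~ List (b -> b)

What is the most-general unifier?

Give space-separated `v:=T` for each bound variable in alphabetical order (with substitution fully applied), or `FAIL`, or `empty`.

Answer: c:=b e:=b f:=b

Derivation:
step 1: unify e ~ c  [subst: {-} | 2 pending]
  bind e := c
step 2: unify f ~ b  [subst: {e:=c} | 1 pending]
  bind f := b
step 3: unify List (c -> c) ~ List (b -> b)  [subst: {e:=c, f:=b} | 0 pending]
  -> decompose List: push (c -> c)~(b -> b)
step 4: unify (c -> c) ~ (b -> b)  [subst: {e:=c, f:=b} | 0 pending]
  -> decompose arrow: push c~b, c~b
step 5: unify c ~ b  [subst: {e:=c, f:=b} | 1 pending]
  bind c := b
step 6: unify b ~ b  [subst: {e:=c, f:=b, c:=b} | 0 pending]
  -> identical, skip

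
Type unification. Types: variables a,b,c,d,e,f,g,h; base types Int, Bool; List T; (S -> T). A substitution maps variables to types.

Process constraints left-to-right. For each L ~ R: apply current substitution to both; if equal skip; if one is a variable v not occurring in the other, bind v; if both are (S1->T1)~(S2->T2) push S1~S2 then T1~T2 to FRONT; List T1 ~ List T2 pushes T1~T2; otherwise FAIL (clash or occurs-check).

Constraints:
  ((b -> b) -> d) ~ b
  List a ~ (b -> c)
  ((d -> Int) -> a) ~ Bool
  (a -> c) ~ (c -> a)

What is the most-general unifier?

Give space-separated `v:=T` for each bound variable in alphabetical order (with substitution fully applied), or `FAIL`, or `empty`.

Answer: FAIL

Derivation:
step 1: unify ((b -> b) -> d) ~ b  [subst: {-} | 3 pending]
  occurs-check fail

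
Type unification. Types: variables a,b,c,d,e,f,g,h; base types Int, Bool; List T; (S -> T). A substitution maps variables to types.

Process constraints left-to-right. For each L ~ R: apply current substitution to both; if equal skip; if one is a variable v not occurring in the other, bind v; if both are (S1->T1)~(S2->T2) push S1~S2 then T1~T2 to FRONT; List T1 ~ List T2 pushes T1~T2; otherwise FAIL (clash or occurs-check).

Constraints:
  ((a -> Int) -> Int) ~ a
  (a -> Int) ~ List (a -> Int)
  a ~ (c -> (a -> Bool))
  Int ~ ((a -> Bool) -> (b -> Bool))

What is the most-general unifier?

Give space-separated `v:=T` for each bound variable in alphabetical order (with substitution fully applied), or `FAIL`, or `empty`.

Answer: FAIL

Derivation:
step 1: unify ((a -> Int) -> Int) ~ a  [subst: {-} | 3 pending]
  occurs-check fail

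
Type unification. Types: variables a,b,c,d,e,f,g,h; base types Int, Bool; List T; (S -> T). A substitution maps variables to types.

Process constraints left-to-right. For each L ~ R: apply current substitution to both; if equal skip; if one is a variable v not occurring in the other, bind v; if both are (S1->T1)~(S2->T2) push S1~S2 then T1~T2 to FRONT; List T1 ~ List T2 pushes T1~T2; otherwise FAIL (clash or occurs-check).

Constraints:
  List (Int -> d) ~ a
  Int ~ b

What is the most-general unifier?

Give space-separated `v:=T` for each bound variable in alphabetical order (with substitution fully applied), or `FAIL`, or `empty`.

Answer: a:=List (Int -> d) b:=Int

Derivation:
step 1: unify List (Int -> d) ~ a  [subst: {-} | 1 pending]
  bind a := List (Int -> d)
step 2: unify Int ~ b  [subst: {a:=List (Int -> d)} | 0 pending]
  bind b := Int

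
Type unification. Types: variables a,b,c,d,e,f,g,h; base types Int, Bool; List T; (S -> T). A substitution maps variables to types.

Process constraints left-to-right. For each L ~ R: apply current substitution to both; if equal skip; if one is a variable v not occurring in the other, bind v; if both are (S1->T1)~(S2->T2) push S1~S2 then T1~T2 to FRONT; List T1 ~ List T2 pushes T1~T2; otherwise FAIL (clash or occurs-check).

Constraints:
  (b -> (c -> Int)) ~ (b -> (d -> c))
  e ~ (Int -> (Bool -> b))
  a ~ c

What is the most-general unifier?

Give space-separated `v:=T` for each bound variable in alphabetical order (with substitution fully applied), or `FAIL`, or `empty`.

step 1: unify (b -> (c -> Int)) ~ (b -> (d -> c))  [subst: {-} | 2 pending]
  -> decompose arrow: push b~b, (c -> Int)~(d -> c)
step 2: unify b ~ b  [subst: {-} | 3 pending]
  -> identical, skip
step 3: unify (c -> Int) ~ (d -> c)  [subst: {-} | 2 pending]
  -> decompose arrow: push c~d, Int~c
step 4: unify c ~ d  [subst: {-} | 3 pending]
  bind c := d
step 5: unify Int ~ d  [subst: {c:=d} | 2 pending]
  bind d := Int
step 6: unify e ~ (Int -> (Bool -> b))  [subst: {c:=d, d:=Int} | 1 pending]
  bind e := (Int -> (Bool -> b))
step 7: unify a ~ Int  [subst: {c:=d, d:=Int, e:=(Int -> (Bool -> b))} | 0 pending]
  bind a := Int

Answer: a:=Int c:=Int d:=Int e:=(Int -> (Bool -> b))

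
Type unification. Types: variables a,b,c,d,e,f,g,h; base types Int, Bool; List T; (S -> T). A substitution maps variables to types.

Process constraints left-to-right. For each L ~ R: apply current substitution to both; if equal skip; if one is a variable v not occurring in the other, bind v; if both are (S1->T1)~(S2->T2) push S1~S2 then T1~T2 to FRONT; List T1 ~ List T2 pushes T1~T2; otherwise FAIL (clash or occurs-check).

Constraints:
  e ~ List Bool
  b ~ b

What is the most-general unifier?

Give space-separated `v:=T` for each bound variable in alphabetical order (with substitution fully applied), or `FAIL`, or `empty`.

step 1: unify e ~ List Bool  [subst: {-} | 1 pending]
  bind e := List Bool
step 2: unify b ~ b  [subst: {e:=List Bool} | 0 pending]
  -> identical, skip

Answer: e:=List Bool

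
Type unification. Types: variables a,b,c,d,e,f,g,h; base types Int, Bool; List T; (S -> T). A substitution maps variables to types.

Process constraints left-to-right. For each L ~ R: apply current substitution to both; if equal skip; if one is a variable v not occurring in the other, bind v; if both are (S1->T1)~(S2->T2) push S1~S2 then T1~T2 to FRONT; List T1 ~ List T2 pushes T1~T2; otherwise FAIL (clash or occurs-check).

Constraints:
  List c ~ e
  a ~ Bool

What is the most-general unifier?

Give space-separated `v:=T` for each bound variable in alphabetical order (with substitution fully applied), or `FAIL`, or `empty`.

step 1: unify List c ~ e  [subst: {-} | 1 pending]
  bind e := List c
step 2: unify a ~ Bool  [subst: {e:=List c} | 0 pending]
  bind a := Bool

Answer: a:=Bool e:=List c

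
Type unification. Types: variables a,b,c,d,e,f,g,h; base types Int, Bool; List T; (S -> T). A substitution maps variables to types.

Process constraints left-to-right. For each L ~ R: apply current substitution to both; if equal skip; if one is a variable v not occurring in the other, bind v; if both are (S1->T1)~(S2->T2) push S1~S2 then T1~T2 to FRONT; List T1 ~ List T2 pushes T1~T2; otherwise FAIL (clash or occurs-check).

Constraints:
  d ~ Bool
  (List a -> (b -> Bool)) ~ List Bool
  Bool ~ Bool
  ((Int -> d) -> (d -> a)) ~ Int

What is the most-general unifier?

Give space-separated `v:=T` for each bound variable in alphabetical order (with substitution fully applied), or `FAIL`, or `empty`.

step 1: unify d ~ Bool  [subst: {-} | 3 pending]
  bind d := Bool
step 2: unify (List a -> (b -> Bool)) ~ List Bool  [subst: {d:=Bool} | 2 pending]
  clash: (List a -> (b -> Bool)) vs List Bool

Answer: FAIL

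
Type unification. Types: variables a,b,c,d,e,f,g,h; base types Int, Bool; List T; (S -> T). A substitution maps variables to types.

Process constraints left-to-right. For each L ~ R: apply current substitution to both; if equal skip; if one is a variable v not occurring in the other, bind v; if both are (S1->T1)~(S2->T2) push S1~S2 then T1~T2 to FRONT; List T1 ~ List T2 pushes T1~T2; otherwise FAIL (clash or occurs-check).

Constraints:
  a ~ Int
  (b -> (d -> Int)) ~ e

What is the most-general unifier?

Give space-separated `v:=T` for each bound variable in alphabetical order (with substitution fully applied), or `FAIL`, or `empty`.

Answer: a:=Int e:=(b -> (d -> Int))

Derivation:
step 1: unify a ~ Int  [subst: {-} | 1 pending]
  bind a := Int
step 2: unify (b -> (d -> Int)) ~ e  [subst: {a:=Int} | 0 pending]
  bind e := (b -> (d -> Int))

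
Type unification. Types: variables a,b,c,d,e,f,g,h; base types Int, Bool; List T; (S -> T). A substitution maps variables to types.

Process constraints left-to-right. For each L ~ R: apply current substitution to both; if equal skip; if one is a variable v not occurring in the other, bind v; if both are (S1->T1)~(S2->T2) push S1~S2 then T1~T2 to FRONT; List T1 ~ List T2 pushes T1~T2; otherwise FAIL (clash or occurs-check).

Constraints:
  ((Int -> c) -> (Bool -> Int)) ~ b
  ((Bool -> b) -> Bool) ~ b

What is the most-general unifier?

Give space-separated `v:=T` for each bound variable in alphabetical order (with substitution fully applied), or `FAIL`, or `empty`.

Answer: FAIL

Derivation:
step 1: unify ((Int -> c) -> (Bool -> Int)) ~ b  [subst: {-} | 1 pending]
  bind b := ((Int -> c) -> (Bool -> Int))
step 2: unify ((Bool -> ((Int -> c) -> (Bool -> Int))) -> Bool) ~ ((Int -> c) -> (Bool -> Int))  [subst: {b:=((Int -> c) -> (Bool -> Int))} | 0 pending]
  -> decompose arrow: push (Bool -> ((Int -> c) -> (Bool -> Int)))~(Int -> c), Bool~(Bool -> Int)
step 3: unify (Bool -> ((Int -> c) -> (Bool -> Int))) ~ (Int -> c)  [subst: {b:=((Int -> c) -> (Bool -> Int))} | 1 pending]
  -> decompose arrow: push Bool~Int, ((Int -> c) -> (Bool -> Int))~c
step 4: unify Bool ~ Int  [subst: {b:=((Int -> c) -> (Bool -> Int))} | 2 pending]
  clash: Bool vs Int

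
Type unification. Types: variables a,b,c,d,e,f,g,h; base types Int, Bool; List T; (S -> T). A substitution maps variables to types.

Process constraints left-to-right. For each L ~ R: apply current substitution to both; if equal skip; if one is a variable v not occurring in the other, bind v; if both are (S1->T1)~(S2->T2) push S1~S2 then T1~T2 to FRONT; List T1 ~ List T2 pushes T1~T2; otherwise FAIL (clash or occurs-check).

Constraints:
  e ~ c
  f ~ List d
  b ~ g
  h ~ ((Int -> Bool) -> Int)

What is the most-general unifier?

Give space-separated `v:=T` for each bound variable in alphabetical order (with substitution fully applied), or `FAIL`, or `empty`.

step 1: unify e ~ c  [subst: {-} | 3 pending]
  bind e := c
step 2: unify f ~ List d  [subst: {e:=c} | 2 pending]
  bind f := List d
step 3: unify b ~ g  [subst: {e:=c, f:=List d} | 1 pending]
  bind b := g
step 4: unify h ~ ((Int -> Bool) -> Int)  [subst: {e:=c, f:=List d, b:=g} | 0 pending]
  bind h := ((Int -> Bool) -> Int)

Answer: b:=g e:=c f:=List d h:=((Int -> Bool) -> Int)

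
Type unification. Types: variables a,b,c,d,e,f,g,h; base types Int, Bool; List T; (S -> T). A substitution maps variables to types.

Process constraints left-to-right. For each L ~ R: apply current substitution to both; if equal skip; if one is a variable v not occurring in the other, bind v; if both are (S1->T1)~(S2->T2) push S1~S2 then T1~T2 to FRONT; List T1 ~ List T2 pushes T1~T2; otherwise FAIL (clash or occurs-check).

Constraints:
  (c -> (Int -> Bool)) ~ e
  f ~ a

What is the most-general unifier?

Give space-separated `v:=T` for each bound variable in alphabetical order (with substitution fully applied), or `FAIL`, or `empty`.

step 1: unify (c -> (Int -> Bool)) ~ e  [subst: {-} | 1 pending]
  bind e := (c -> (Int -> Bool))
step 2: unify f ~ a  [subst: {e:=(c -> (Int -> Bool))} | 0 pending]
  bind f := a

Answer: e:=(c -> (Int -> Bool)) f:=a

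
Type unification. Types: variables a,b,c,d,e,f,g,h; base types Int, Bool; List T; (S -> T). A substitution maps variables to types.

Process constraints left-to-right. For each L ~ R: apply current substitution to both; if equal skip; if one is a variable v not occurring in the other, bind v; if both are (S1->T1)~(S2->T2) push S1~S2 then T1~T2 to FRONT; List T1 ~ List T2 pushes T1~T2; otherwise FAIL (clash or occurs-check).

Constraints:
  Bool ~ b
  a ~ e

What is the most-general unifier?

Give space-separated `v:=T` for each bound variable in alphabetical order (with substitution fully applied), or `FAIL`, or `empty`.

Answer: a:=e b:=Bool

Derivation:
step 1: unify Bool ~ b  [subst: {-} | 1 pending]
  bind b := Bool
step 2: unify a ~ e  [subst: {b:=Bool} | 0 pending]
  bind a := e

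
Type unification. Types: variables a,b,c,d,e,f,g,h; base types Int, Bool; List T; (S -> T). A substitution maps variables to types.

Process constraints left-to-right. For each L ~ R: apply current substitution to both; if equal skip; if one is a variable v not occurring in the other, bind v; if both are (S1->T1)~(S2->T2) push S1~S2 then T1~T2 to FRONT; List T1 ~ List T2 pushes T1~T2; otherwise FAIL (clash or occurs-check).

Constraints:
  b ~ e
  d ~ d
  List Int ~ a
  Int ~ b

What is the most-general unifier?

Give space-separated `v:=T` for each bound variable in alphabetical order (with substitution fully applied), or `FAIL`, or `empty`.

step 1: unify b ~ e  [subst: {-} | 3 pending]
  bind b := e
step 2: unify d ~ d  [subst: {b:=e} | 2 pending]
  -> identical, skip
step 3: unify List Int ~ a  [subst: {b:=e} | 1 pending]
  bind a := List Int
step 4: unify Int ~ e  [subst: {b:=e, a:=List Int} | 0 pending]
  bind e := Int

Answer: a:=List Int b:=Int e:=Int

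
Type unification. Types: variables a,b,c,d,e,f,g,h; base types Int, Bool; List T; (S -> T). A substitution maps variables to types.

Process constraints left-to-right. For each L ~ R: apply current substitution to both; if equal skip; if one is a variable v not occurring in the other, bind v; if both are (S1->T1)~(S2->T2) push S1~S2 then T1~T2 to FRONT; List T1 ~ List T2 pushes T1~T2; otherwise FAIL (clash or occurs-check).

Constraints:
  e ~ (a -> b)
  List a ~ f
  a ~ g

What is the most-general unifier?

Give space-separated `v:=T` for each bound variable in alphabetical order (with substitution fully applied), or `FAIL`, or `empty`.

Answer: a:=g e:=(g -> b) f:=List g

Derivation:
step 1: unify e ~ (a -> b)  [subst: {-} | 2 pending]
  bind e := (a -> b)
step 2: unify List a ~ f  [subst: {e:=(a -> b)} | 1 pending]
  bind f := List a
step 3: unify a ~ g  [subst: {e:=(a -> b), f:=List a} | 0 pending]
  bind a := g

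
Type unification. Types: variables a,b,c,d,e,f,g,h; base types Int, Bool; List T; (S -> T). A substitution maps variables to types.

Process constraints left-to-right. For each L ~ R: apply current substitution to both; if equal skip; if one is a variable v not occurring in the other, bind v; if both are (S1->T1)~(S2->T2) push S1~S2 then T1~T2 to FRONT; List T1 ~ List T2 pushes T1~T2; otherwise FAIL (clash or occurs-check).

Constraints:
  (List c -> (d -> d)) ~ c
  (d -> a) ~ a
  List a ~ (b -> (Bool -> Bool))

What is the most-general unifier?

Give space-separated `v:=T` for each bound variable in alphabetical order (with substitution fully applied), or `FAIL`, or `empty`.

Answer: FAIL

Derivation:
step 1: unify (List c -> (d -> d)) ~ c  [subst: {-} | 2 pending]
  occurs-check fail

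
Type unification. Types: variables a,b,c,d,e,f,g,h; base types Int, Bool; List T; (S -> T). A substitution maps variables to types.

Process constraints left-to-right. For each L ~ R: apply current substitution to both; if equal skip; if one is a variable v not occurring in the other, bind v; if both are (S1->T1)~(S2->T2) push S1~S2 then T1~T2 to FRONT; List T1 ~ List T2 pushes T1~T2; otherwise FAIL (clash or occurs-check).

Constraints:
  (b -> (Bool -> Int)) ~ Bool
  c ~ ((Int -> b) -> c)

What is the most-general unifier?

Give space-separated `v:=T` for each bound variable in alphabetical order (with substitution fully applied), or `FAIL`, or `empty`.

step 1: unify (b -> (Bool -> Int)) ~ Bool  [subst: {-} | 1 pending]
  clash: (b -> (Bool -> Int)) vs Bool

Answer: FAIL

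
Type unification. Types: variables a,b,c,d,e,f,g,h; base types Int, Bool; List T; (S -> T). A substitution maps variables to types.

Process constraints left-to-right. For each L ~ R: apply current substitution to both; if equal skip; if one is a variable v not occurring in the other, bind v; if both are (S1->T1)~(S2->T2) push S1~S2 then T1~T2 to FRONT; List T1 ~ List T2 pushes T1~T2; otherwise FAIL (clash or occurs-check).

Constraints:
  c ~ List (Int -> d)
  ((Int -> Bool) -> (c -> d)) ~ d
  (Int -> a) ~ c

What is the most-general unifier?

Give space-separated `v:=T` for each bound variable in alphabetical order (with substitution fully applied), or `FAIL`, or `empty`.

step 1: unify c ~ List (Int -> d)  [subst: {-} | 2 pending]
  bind c := List (Int -> d)
step 2: unify ((Int -> Bool) -> (List (Int -> d) -> d)) ~ d  [subst: {c:=List (Int -> d)} | 1 pending]
  occurs-check fail

Answer: FAIL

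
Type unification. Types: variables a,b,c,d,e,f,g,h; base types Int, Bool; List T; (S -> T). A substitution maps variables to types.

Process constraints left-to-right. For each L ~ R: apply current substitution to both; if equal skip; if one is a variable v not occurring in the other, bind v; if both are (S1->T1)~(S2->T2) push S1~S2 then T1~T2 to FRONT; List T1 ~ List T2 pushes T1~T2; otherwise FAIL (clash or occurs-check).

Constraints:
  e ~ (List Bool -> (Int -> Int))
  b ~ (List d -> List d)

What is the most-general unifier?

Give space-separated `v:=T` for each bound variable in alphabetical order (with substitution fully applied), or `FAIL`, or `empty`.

step 1: unify e ~ (List Bool -> (Int -> Int))  [subst: {-} | 1 pending]
  bind e := (List Bool -> (Int -> Int))
step 2: unify b ~ (List d -> List d)  [subst: {e:=(List Bool -> (Int -> Int))} | 0 pending]
  bind b := (List d -> List d)

Answer: b:=(List d -> List d) e:=(List Bool -> (Int -> Int))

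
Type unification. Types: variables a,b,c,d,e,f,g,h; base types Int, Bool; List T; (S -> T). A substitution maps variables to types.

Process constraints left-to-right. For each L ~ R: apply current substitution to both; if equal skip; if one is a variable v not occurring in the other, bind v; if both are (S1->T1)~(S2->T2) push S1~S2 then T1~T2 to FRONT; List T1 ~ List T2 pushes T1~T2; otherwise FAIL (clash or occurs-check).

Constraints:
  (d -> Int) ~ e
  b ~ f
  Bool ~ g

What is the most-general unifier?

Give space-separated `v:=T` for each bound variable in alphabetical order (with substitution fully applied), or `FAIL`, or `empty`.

Answer: b:=f e:=(d -> Int) g:=Bool

Derivation:
step 1: unify (d -> Int) ~ e  [subst: {-} | 2 pending]
  bind e := (d -> Int)
step 2: unify b ~ f  [subst: {e:=(d -> Int)} | 1 pending]
  bind b := f
step 3: unify Bool ~ g  [subst: {e:=(d -> Int), b:=f} | 0 pending]
  bind g := Bool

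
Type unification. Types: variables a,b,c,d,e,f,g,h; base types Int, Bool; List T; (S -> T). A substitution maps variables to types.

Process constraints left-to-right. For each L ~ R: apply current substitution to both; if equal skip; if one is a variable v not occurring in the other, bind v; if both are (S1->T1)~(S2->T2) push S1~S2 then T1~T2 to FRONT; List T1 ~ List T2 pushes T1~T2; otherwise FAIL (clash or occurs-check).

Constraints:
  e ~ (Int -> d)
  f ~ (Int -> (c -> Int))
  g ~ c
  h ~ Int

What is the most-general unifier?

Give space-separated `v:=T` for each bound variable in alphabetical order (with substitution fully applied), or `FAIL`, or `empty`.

Answer: e:=(Int -> d) f:=(Int -> (c -> Int)) g:=c h:=Int

Derivation:
step 1: unify e ~ (Int -> d)  [subst: {-} | 3 pending]
  bind e := (Int -> d)
step 2: unify f ~ (Int -> (c -> Int))  [subst: {e:=(Int -> d)} | 2 pending]
  bind f := (Int -> (c -> Int))
step 3: unify g ~ c  [subst: {e:=(Int -> d), f:=(Int -> (c -> Int))} | 1 pending]
  bind g := c
step 4: unify h ~ Int  [subst: {e:=(Int -> d), f:=(Int -> (c -> Int)), g:=c} | 0 pending]
  bind h := Int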